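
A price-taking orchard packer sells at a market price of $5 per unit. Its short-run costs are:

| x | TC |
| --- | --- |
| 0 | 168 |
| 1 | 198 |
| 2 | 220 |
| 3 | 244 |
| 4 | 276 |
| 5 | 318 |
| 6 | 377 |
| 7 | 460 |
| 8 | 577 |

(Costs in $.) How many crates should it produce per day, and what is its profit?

Profit at each row (π = 5x − TC): x=0: -168; x=1: -193; x=2: -210; x=3: -229; x=4: -256; x=5: -293; x=6: -347; x=7: -425; x=8: -537.
Profit is highest at x = 0. Equivalently, the lowest AVC in the table is 76/3 ≈ $25.33 at x = 3, and P = $5 falls below it — price never covers variable cost, so the firm shuts down and loses only its fixed cost.

x = 0 (shut down); profit = -$168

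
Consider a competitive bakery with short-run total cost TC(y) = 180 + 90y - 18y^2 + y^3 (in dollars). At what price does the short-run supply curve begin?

Short-run supply begins at min AVC. From VC = 90y - 18y^2 + y^3, AVC = 90 - 18y + y^2.
dAVC/dy = -18 + 2y = 0 gives y = 9. min AVC = 90 - 18·9 + 9^2 = 9.
So the shutdown price is $9.

$9 per unit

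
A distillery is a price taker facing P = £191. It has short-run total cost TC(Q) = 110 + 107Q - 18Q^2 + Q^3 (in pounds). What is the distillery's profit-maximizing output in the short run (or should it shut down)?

Produce at Q = 14

Variable cost is VC = 107Q - 18Q^2 + Q^3, so AVC = VC/Q = 107 - 18Q + Q^2 and MC = dTC/dQ = 107 - 36Q + 3Q^2.
AVC is minimized where dAVC/dQ = -18 + 2Q = 0, at Q = 9; min AVC = 107 - 18·9 + 9^2 = £26.
P = £191 exceeds min AVC = £26, so the firm stays open.
Solving P = MC: -84 - 36Q + 3Q^2 = 0 ⇒ Q = -2 or 14. On the upward-sloping branch, Q* = 14.
Check: AVC at Q = 14 is £51 ≤ P, so revenue covers variable cost.
Profit = P·Q − TC = 191·14 − 824 = £1850.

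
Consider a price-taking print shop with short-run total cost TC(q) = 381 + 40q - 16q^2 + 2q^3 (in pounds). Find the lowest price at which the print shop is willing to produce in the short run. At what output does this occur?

£8 per unit, at q = 4

The firm shuts down when price falls below the minimum of average variable cost. AVC = VC/q = 40 - 16q + 2q^2.
At the minimum of AVC, MC = AVC. MC = 40 - 32q + 6q^2; setting MC = AVC gives 4q^2 - 16q = 0, so q = 4. min AVC = 8.
So the shutdown price is £8.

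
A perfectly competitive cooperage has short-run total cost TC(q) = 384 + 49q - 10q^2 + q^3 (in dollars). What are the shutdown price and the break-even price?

Shutdown price = $24; break-even price = $81

AVC = 49 - 10q + q^2; minimized at q = 5, giving min AVC = $24. That is the shutdown price.
ATC = 384/q + 49 - 10q + q^2. Setting dATC/dq = −384/q^2 − 10 + 2q = 0 gives q = 8 (since 2·8^3 − 10·8^2 = 384).
min ATC = 384/8 + 49 − 10·8 + 8^2 = $81. That is the break-even price.
For $24 ≤ P < $81 the firm produces at a loss; below $24 it shuts down.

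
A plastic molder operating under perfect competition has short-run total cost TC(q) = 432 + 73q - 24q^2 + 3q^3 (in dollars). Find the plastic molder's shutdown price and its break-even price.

AVC = 73 - 24q + 3q^2; minimized at q = 4, giving min AVC = $25. That is the shutdown price.
ATC = 432/q + 73 - 24q + 3q^2. Setting dATC/dq = −432/q^2 − 24 + 6q = 0 gives q = 6 (since 6·6^3 − 24·6^2 = 432).
min ATC = 432/6 + 73 − 24·6 + 3·6^2 = $109. That is the break-even price.
For $25 ≤ P < $109 the firm produces at a loss; below $25 it shuts down.

Shutdown price = $25; break-even price = $109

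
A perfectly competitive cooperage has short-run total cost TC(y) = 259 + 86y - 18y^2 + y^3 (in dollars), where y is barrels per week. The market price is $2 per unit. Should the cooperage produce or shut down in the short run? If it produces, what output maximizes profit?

Shut down

Strip out fixed cost: VC = 86y - 18y^2 + y^3. Then AVC = 86 - 18y + y^2 and MC = 86 - 36y + 3y^2.
AVC hits its minimum where MC = AVC, at y = 9, giving min AVC = 86 - 18·9 + 9^2 = $5.
Since P = $2 < min AVC = $5, price fails to cover variable cost at any output.
Shutting down limits the loss to fixed cost, $259.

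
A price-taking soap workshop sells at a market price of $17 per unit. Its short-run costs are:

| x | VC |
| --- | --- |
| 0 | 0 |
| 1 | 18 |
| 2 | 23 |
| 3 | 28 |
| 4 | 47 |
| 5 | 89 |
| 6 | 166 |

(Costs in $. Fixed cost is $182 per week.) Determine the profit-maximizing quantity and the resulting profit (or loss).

x = 3; profit = -$159

Compute π = P·x − TC at each output: x=0: -182; x=1: -183; x=2: -171; x=3: -159; x=4: -161; x=5: -186; x=6: -246.
Profit is maximized at x = 3. AVC there is 28/3 = $9.33 ≤ P, so producing beats shutting down (which would give -$182).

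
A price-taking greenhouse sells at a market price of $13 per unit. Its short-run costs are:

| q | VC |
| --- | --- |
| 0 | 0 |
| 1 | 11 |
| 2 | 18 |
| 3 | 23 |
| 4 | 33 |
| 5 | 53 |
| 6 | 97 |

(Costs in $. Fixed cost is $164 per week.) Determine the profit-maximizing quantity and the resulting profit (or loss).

q = 4; profit = -$145

Compute π = P·q − TC at each output: q=0: -164; q=1: -162; q=2: -156; q=3: -148; q=4: -145; q=5: -152; q=6: -183.
Profit is maximized at q = 4. AVC there is 33/4 = $8.25 ≤ P, so producing beats shutting down (which would give -$164).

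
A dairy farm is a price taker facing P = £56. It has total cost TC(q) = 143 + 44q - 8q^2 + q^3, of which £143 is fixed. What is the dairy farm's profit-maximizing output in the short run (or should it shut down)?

Variable cost is VC = 44q - 8q^2 + q^3, so AVC = VC/q = 44 - 8q + q^2 and MC = dTC/dq = 44 - 16q + 3q^2.
AVC hits its minimum where MC = AVC, at q = 4, giving min AVC = 44 - 8·4 + 4^2 = £28.
Because £56 ≥ £28, revenue can cover variable cost; the firm operates.
Set P = MC: 56 = 44 - 16q + 3q^2 → -12 - 16q + 3q^2 = 0. The roots are q = -2/3 and q = 6; the profit-maximizing output is on the rising part of MC, so q* = 6.
Check: AVC at q = 6 is £32 ≤ P, so revenue covers variable cost.
Profit = P·q − TC = 56·6 − 335 = £1.

Produce at q = 6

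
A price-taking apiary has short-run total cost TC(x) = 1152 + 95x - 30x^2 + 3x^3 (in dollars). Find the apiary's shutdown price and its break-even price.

Shutdown price = min AVC. AVC = 95 - 30x + 3x^2, with vertex at x = 5 and minimum $20.
ATC = 1152/x + 95 - 30x + 3x^2. Setting dATC/dx = −1152/x^2 − 30 + 6x = 0 gives x = 8 (since 6·8^3 − 30·8^2 = 1152).
min ATC = 1152/8 + 95 − 30·8 + 3·8^2 = $191. That is the break-even price.
Between these two prices the firm operates at a loss; above $191 it earns a profit.

Shutdown price = $20; break-even price = $191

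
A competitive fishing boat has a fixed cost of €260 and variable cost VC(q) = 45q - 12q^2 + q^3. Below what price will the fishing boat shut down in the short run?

The shutdown price is the minimum of AVC. VC = 45q - 12q^2 + q^3, so AVC = 45 - 12q + q^2.
At the minimum of AVC, MC = AVC. MC = 45 - 24q + 3q^2; setting MC = AVC gives 2q^2 - 12q = 0, so q = 6. min AVC = 9.
The firm shuts down for any P below €9.

€9 per unit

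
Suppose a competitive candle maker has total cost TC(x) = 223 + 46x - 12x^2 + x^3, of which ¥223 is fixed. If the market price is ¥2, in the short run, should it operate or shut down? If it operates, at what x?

Shut down

Strip out fixed cost: VC = 46x - 12x^2 + x^3. Then AVC = 46 - 12x + x^2 and MC = 46 - 24x + 3x^2.
AVC is minimized where dAVC/dx = -12 + 2x = 0, at x = 6; min AVC = 46 - 12·6 + 6^2 = ¥10.
With P < min AVC (¥2 < ¥10), every unit sold adds to the loss.
Shutting down limits the loss to fixed cost, ¥223.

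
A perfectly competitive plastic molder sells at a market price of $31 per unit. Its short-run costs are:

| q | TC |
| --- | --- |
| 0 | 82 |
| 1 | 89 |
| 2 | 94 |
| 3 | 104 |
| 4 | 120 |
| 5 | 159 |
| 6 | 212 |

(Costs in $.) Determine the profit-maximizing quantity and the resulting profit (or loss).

q = 4; profit = $4

Tabulate TR − TC: q=0: -82; q=1: -58; q=2: -32; q=3: -11; q=4: 4; q=5: -4; q=6: -26.
Profit is maximized at q = 4. AVC there is 38/4 = $9.50 ≤ P, so producing beats shutting down (which would give -$82).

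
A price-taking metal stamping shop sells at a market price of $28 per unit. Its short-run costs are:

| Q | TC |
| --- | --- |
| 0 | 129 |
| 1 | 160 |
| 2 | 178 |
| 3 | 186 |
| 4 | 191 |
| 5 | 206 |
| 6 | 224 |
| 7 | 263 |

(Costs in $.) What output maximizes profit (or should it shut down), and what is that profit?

Q = 6; profit = -$56

Compute π = P·Q − TC at each output: Q=0: -129; Q=1: -132; Q=2: -122; Q=3: -102; Q=4: -79; Q=5: -66; Q=6: -56; Q=7: -67.
Profit is maximized at Q = 6. AVC there is 95/6 = $15.83 ≤ P, so producing beats shutting down (which would give -$129).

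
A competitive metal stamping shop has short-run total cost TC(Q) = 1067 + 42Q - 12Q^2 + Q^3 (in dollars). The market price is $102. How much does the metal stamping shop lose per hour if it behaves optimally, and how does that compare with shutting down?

AVC = 42 - 12Q + Q^2 has its minimum $6 at Q = 6; price $102 clears that bar, so the firm operates.
With MC = 42 - 24Q + 3Q^2, P = MC on the upward-sloping part at Q* = 10.
TR = 102·10 = 1020. TC = 1067 + 220 = 1287. Profit = 1020 − 1287 = -$267.
That loss of $267 beats the $1067 the firm would lose by shutting down; producing recovers $800 of fixed cost.

Profit = -$267 at Q = 10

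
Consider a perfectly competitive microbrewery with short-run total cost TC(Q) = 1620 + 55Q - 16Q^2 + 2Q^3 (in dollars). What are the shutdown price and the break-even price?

AVC = 55 - 16Q + 2Q^2; minimized at Q = 4, giving min AVC = $23. That is the shutdown price.
ATC = 1620/Q + 55 - 16Q + 2Q^2. Setting dATC/dQ = −1620/Q^2 − 16 + 4Q = 0 gives Q = 9 (since 4·9^3 − 16·9^2 = 1620).
min ATC = 1620/9 + 55 − 16·9 + 2·9^2 = $253. That is the break-even price.
For $23 ≤ P < $253 the firm produces at a loss; below $23 it shuts down.

Shutdown price = $23; break-even price = $253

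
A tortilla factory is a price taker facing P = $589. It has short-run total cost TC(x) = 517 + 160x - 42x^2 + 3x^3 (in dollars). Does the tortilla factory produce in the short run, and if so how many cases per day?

Variable cost is VC = 160x - 42x^2 + 3x^3, so AVC = VC/x = 160 - 42x + 3x^2 and MC = dTC/dx = 160 - 84x + 9x^2.
The AVC parabola has its vertex at x = 42/6 = 7, where AVC = 160 - 42·7 + 3·7^2 = $13.
P = $589 exceeds min AVC = $13, so the firm stays open.
P = MC gives -429 - 84x + 9x^2 = 0, with roots -11/3 and 13. Take the larger (rising MC): x* = 13.
Check: AVC at x = 13 is $121 ≤ P, so revenue covers variable cost.
Profit = P·x − TC = 589·13 − 2090 = $5567.

Produce at x = 13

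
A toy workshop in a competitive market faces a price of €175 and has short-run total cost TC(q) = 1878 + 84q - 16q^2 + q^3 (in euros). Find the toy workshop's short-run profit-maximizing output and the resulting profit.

Profit = -€188 at q = 13

AVC = 84 - 16q + q^2 has its minimum €20 at q = 8; price €175 clears that bar, so the firm operates.
MC = 84 - 32q + 3q^2. Setting P = MC and taking the root on the rising branch gives q* = 13.
TR = 175·13 = 2275. TC = 1878 + 585 = 2463. Profit = 2275 − 2463 = -€188.
By producing, the firm covers all variable cost plus €1690 of fixed cost; shutting down would lose the full €1878.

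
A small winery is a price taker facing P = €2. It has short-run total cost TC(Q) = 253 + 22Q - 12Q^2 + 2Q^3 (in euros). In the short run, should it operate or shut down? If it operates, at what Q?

Variable cost is VC = 22Q - 12Q^2 + 2Q^3, so AVC = VC/Q = 22 - 12Q + 2Q^2 and MC = dTC/dQ = 22 - 24Q + 6Q^2.
The AVC parabola has its vertex at Q = 12/4 = 3, where AVC = 22 - 12·3 + 2·3^2 = €4.
Since P = €2 < min AVC = €4, price fails to cover variable cost at any output.
Best response: produce nothing and absorb the €253 fixed cost.

Shut down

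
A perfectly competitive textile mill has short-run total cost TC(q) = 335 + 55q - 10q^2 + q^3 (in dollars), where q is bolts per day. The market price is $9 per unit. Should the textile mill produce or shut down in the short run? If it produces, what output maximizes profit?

Variable cost is VC = 55q - 10q^2 + q^3, so AVC = VC/q = 55 - 10q + q^2 and MC = dTC/dq = 55 - 20q + 3q^2.
The AVC parabola has its vertex at q = 10/2 = 5, where AVC = 55 - 10·5 + 5^2 = $30.
Since P = $9 < min AVC = $30, price fails to cover variable cost at any output.
Shutting down limits the loss to fixed cost, $335.

Shut down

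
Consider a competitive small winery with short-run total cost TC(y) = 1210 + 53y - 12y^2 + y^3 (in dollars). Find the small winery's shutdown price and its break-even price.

Shutdown price = $17; break-even price = $152

AVC = 53 - 12y + y^2; minimized at y = 6, giving min AVC = $17. That is the shutdown price.
ATC = 1210/y + 53 - 12y + y^2. Setting dATC/dy = −1210/y^2 − 12 + 2y = 0 gives y = 11 (since 2·11^3 − 12·11^2 = 1210).
min ATC = 1210/11 + 53 − 12·11 + 11^2 = $152. That is the break-even price.
Between these two prices the firm operates at a loss; above $152 it earns a profit.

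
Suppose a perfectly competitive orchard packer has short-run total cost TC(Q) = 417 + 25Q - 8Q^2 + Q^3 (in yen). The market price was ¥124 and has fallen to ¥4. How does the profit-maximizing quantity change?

Output falls from 9 to 0 (the firm shuts down)

AVC = 25 - 8Q + Q^2, minimized at Q = 4 where min AVC = ¥9. MC = 25 - 16Q + 3Q^2.
With P = ¥124 above the shutdown price, P = MC gives Q = 9.
At P = ¥4 < min AVC = ¥9, price no longer covers variable cost at any output, so the firm shuts down: Q = 0.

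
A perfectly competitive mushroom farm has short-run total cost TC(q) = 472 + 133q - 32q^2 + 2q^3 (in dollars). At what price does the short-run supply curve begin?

$5 per unit

Short-run supply begins at min AVC. From VC = 133q - 32q^2 + 2q^3, AVC = 133 - 32q + 2q^2.
At the minimum of AVC, MC = AVC. MC = 133 - 64q + 6q^2; setting MC = AVC gives 4q^2 - 32q = 0, so q = 8. min AVC = 5.
For P < $5 the firm produces nothing.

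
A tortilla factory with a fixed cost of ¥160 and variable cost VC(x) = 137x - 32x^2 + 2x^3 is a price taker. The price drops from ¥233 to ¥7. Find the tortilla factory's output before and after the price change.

Output falls from 12 to 0 (the firm shuts down)

AVC = 137 - 32x + 2x^2, minimized at x = 8 where min AVC = ¥9. MC = 137 - 64x + 6x^2.
With P = ¥233 above the shutdown price, P = MC gives x = 12.
At P = ¥7 < min AVC = ¥9, price no longer covers variable cost at any output, so the firm shuts down: x = 0.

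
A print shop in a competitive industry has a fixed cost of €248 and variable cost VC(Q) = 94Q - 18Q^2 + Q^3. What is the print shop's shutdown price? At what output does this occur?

Short-run supply begins at min AVC. From VC = 94Q - 18Q^2 + Q^3, AVC = 94 - 18Q + Q^2.
At the minimum of AVC, MC = AVC. MC = 94 - 36Q + 3Q^2; setting MC = AVC gives 2Q^2 - 18Q = 0, so Q = 9. min AVC = 13.
The firm shuts down for any P below €13.

€13 per unit, at Q = 9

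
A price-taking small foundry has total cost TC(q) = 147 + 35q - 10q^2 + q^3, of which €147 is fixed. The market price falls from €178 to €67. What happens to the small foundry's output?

AVC = 35 - 10q + q^2, minimized at q = 5 where min AVC = €10. MC = 35 - 20q + 3q^2.
With P = €178 above the shutdown price, P = MC gives q = 11.
At P = €67 ≥ min AVC, set P = MC: q = 8. The firm stays open but cuts output.

Output falls from 11 to 8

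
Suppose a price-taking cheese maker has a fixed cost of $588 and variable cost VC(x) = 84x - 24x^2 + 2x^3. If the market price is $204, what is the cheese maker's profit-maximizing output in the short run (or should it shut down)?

Produce at x = 10

From TC, MC = TC'(x) = 84 - 48x + 6x^2 and AVC = VC/x = 84 - 24x + 2x^2.
AVC hits its minimum where MC = AVC, at x = 6, giving min AVC = 84 - 24·6 + 2·6^2 = $12.
P = $204 exceeds min AVC = $12, so the firm stays open.
Set P = MC: 204 = 84 - 48x + 6x^2 → -120 - 48x + 6x^2 = 0. The roots are x = -2 and x = 10; the profit-maximizing output is on the rising part of MC, so x* = 10.
Check: AVC at x = 10 is $44 ≤ P, so revenue covers variable cost.
Profit = P·x − TC = 204·10 − 1028 = $1012.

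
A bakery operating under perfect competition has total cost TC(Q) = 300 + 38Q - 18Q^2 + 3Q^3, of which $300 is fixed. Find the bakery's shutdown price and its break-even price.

AVC = 38 - 18Q + 3Q^2; minimized at Q = 3, giving min AVC = $11. That is the shutdown price.
ATC = 300/Q + 38 - 18Q + 3Q^2. Setting dATC/dQ = −300/Q^2 − 18 + 6Q = 0 gives Q = 5 (since 6·5^3 − 18·5^2 = 300).
min ATC = 300/5 + 38 − 18·5 + 3·5^2 = $83. That is the break-even price.
Between these two prices the firm operates at a loss; above $83 it earns a profit.

Shutdown price = $11; break-even price = $83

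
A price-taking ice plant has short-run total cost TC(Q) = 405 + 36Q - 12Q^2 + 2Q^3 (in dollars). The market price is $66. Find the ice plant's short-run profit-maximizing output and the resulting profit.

AVC = 36 - 12Q + 2Q^2 has its minimum $18 at Q = 3; price $66 clears that bar, so the firm operates.
With MC = 36 - 24Q + 6Q^2, P = MC on the upward-sloping part at Q* = 5.
TR = 66·5 = 330. TC = 405 + 130 = 535. Profit = 330 − 535 = -$205.
Shutting down would mean losing the fixed cost of $405, so operating at a loss of $205 is better by $200.

Profit = -$205 at Q = 5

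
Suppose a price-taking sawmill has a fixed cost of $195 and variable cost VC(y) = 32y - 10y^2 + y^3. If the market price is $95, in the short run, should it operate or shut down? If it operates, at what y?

Produce at y = 9

Variable cost is VC = 32y - 10y^2 + y^3, so AVC = VC/y = 32 - 10y + y^2 and MC = dTC/dy = 32 - 20y + 3y^2.
The AVC parabola has its vertex at y = 10/2 = 5, where AVC = 32 - 10·5 + 5^2 = $7.
Because $95 ≥ $7, revenue can cover variable cost; the firm operates.
Set P = MC: 95 = 32 - 20y + 3y^2 → -63 - 20y + 3y^2 = 0. The roots are y = -7/3 and y = 9; the profit-maximizing output is on the rising part of MC, so y* = 9.
Check: AVC at y = 9 is $23 ≤ P, so revenue covers variable cost.
Profit = P·y − TC = 95·9 − 402 = $453.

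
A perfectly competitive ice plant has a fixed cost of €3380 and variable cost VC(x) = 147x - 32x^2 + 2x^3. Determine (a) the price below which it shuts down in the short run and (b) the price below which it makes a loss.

Shutdown price = €19; break-even price = €329

AVC = 147 - 32x + 2x^2; minimized at x = 8, giving min AVC = €19. That is the shutdown price.
ATC = 3380/x + 147 - 32x + 2x^2. Setting dATC/dx = −3380/x^2 − 32 + 4x = 0 gives x = 13 (since 4·13^3 − 32·13^2 = 3380).
min ATC = 3380/13 + 147 − 32·13 + 2·13^2 = €329. That is the break-even price.
For €19 ≤ P < €329 the firm produces at a loss; below €19 it shuts down.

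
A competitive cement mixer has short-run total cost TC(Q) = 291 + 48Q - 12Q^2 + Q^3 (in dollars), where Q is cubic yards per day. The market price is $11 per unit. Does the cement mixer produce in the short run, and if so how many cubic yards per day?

Strip out fixed cost: VC = 48Q - 12Q^2 + Q^3. Then AVC = 48 - 12Q + Q^2 and MC = 48 - 24Q + 3Q^2.
The AVC parabola has its vertex at Q = 12/2 = 6, where AVC = 48 - 12·6 + 6^2 = $12.
Since P = $11 < min AVC = $12, price fails to cover variable cost at any output.
Best response: produce nothing and absorb the $291 fixed cost.

Shut down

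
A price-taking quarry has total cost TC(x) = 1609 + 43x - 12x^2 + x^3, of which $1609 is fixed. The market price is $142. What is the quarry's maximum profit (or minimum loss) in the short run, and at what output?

AVC = 43 - 12x + x^2; min AVC = $7 at x = 6. Since P = $142 ≥ min AVC, the firm produces.
MC = 43 - 24x + 3x^2. Setting P = MC and taking the root on the rising branch gives x* = 11.
TR = 142·11 = 1562. TC = 1609 + 352 = 1961. Profit = 1562 − 1961 = -$399.
That loss of $399 beats the $1609 the firm would lose by shutting down; producing recovers $1210 of fixed cost.

Profit = -$399 at x = 11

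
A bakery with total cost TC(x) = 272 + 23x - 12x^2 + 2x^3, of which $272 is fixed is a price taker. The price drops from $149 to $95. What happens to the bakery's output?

Output falls from 7 to 6

MC = 23 - 24x + 6x^2; the shutdown threshold is min AVC = $5 (at x = 3).
At P = $149 ≥ min AVC, set P = MC on the rising branch: x = 7.
At P = $95 ≥ min AVC, set P = MC: x = 6. The firm stays open but cuts output.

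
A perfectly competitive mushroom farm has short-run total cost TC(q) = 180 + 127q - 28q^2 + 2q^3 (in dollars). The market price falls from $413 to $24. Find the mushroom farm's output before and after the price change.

MC = 127 - 56q + 6q^2; the shutdown threshold is min AVC = $29 (at q = 7).
With P = $413 above the shutdown price, P = MC gives q = 13.
At P = $24 < min AVC = $29, price no longer covers variable cost at any output, so the firm shuts down: q = 0.

Output falls from 13 to 0 (the firm shuts down)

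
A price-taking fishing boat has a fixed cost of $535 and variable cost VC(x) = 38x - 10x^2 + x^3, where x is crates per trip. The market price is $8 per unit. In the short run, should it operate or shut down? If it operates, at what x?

Shut down

Strip out fixed cost: VC = 38x - 10x^2 + x^3. Then AVC = 38 - 10x + x^2 and MC = 38 - 20x + 3x^2.
AVC is minimized where dAVC/dx = -10 + 2x = 0, at x = 5; min AVC = 38 - 10·5 + 5^2 = $13.
Since P = $8 < min AVC = $13, price fails to cover variable cost at any output.
Best response: produce nothing and absorb the $535 fixed cost.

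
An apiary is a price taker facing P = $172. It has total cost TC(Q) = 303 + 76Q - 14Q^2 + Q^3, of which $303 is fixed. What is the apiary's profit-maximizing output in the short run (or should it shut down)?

Produce at Q = 12

From TC, MC = TC'(Q) = 76 - 28Q + 3Q^2 and AVC = VC/Q = 76 - 14Q + Q^2.
The AVC parabola has its vertex at Q = 14/2 = 7, where AVC = 76 - 14·7 + 7^2 = $27.
Since P = $172 ≥ min AVC = $27, price covers variable cost and the firm should produce.
Solving P = MC: -96 - 28Q + 3Q^2 = 0 ⇒ Q = -8/3 or 12. On the upward-sloping branch, Q* = 12.
Check: AVC at Q = 12 is $52 ≤ P, so revenue covers variable cost.
Profit = P·Q − TC = 172·12 − 927 = $1137.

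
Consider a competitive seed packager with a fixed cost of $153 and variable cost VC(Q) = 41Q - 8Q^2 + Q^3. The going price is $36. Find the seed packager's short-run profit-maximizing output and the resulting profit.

Profit = -$103 at Q = 5

AVC = 41 - 8Q + Q^2 has its minimum $25 at Q = 4; price $36 clears that bar, so the firm operates.
MC = 41 - 16Q + 3Q^2. Setting P = MC and taking the root on the rising branch gives Q* = 5.
TR = 36·5 = 180. TC = 153 + 130 = 283. Profit = 180 − 283 = -$103.
By producing, the firm covers all variable cost plus $50 of fixed cost; shutting down would lose the full $153.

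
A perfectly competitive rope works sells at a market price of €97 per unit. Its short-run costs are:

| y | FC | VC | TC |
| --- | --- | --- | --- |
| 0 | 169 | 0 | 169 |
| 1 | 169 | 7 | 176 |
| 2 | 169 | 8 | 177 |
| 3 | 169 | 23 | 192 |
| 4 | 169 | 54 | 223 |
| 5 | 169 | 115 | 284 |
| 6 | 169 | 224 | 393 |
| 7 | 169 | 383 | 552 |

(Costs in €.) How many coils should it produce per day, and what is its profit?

y = 5; profit = €201

Profit at each row (π = 97y − TC): y=0: -169; y=1: -79; y=2: 17; y=3: 99; y=4: 165; y=5: 201; y=6: 189; y=7: 127.
Profit is maximized at y = 5. AVC there is 115/5 = €23 ≤ P, so producing beats shutting down (which would give -€169).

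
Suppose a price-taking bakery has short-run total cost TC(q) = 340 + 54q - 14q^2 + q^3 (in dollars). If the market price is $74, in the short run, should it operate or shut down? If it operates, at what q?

Produce at q = 10

Strip out fixed cost: VC = 54q - 14q^2 + q^3. Then AVC = 54 - 14q + q^2 and MC = 54 - 28q + 3q^2.
The AVC parabola has its vertex at q = 14/2 = 7, where AVC = 54 - 14·7 + 7^2 = $5.
Because $74 ≥ $5, revenue can cover variable cost; the firm operates.
Set P = MC: 74 = 54 - 28q + 3q^2 → -20 - 28q + 3q^2 = 0. The roots are q = -2/3 and q = 10; the profit-maximizing output is on the rising part of MC, so q* = 10.
Check: AVC at q = 10 is $14 ≤ P, so revenue covers variable cost.
Profit = P·q − TC = 74·10 − 480 = $260.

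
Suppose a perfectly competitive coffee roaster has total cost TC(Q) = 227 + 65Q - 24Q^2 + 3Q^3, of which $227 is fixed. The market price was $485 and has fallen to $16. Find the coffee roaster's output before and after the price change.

Output falls from 10 to 0 (the firm shuts down)

MC = 65 - 48Q + 9Q^2; the shutdown threshold is min AVC = $17 (at Q = 4).
At P = $485 ≥ min AVC, set P = MC on the rising branch: Q = 10.
At P = $16 < min AVC = $17, price no longer covers variable cost at any output, so the firm shuts down: Q = 0.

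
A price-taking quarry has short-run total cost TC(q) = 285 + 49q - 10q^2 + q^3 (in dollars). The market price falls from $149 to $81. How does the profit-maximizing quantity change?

Output falls from 10 to 8

AVC = 49 - 10q + q^2, minimized at q = 5 where min AVC = $24. MC = 49 - 20q + 3q^2.
With P = $149 above the shutdown price, P = MC gives q = 10.
At P = $81 ≥ min AVC, set P = MC: q = 8. The firm stays open but cuts output.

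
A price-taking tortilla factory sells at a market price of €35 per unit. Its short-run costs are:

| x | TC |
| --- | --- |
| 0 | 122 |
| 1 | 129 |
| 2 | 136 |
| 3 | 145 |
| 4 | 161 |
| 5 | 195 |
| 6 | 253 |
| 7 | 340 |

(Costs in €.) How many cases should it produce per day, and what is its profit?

x = 5; profit = -€20

Compute π = P·x − TC at each output: x=0: -122; x=1: -94; x=2: -66; x=3: -40; x=4: -21; x=5: -20; x=6: -43; x=7: -95.
Profit is maximized at x = 5. AVC there is 73/5 = €14.60 ≤ P, so producing beats shutting down (which would give -€122).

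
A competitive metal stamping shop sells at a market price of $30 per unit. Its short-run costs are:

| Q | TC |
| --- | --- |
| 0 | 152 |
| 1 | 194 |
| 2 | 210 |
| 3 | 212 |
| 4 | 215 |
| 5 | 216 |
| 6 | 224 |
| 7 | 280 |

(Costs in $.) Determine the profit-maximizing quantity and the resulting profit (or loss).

Compute π = P·Q − TC at each output: Q=0: -152; Q=1: -164; Q=2: -150; Q=3: -122; Q=4: -95; Q=5: -66; Q=6: -44; Q=7: -70.
Profit is maximized at Q = 6. AVC there is 72/6 = $12 ≤ P, so producing beats shutting down (which would give -$152).

Q = 6; profit = -$44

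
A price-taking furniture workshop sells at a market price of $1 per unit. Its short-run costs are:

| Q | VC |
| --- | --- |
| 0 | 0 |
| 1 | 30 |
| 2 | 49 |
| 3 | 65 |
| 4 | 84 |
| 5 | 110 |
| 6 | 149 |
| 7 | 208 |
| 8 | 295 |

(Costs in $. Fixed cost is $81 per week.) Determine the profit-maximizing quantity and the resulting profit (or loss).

Profit at each row (π = 1Q − TC): Q=0: -81; Q=1: -110; Q=2: -128; Q=3: -143; Q=4: -161; Q=5: -186; Q=6: -224; Q=7: -282; Q=8: -368.
Profit is highest at Q = 0. Equivalently, the lowest AVC in the table is 84/4 ≈ $21 at Q = 4, and P = $1 falls below it — price never covers variable cost, so the firm shuts down and loses only its fixed cost.

Q = 0 (shut down); profit = -$81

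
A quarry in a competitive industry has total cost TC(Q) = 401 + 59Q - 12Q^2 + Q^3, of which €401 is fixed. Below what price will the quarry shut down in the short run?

€23 per unit

Short-run supply begins at min AVC. From VC = 59Q - 12Q^2 + Q^3, AVC = 59 - 12Q + Q^2.
At the minimum of AVC, MC = AVC. MC = 59 - 24Q + 3Q^2; setting MC = AVC gives 2Q^2 - 12Q = 0, so Q = 6. min AVC = 23.
For P < €23 the firm produces nothing.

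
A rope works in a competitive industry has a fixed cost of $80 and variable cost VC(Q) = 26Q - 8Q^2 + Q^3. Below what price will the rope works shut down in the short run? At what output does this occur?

$10 per unit, at Q = 4

The firm shuts down when price falls below the minimum of average variable cost. AVC = VC/Q = 26 - 8Q + Q^2.
At the minimum of AVC, MC = AVC. MC = 26 - 16Q + 3Q^2; setting MC = AVC gives 2Q^2 - 8Q = 0, so Q = 4. min AVC = 10.
The firm shuts down for any P below $10.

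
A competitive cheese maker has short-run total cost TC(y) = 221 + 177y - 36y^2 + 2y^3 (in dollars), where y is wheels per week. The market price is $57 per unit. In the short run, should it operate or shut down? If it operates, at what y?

Variable cost is VC = 177y - 36y^2 + 2y^3, so AVC = VC/y = 177 - 36y + 2y^2 and MC = dTC/dy = 177 - 72y + 6y^2.
AVC is minimized where dAVC/dy = -36 + 4y = 0, at y = 9; min AVC = 177 - 36·9 + 2·9^2 = $15.
Since P = $57 ≥ min AVC = $15, price covers variable cost and the firm should produce.
P = MC gives 120 - 72y + 6y^2 = 0, with roots 2 and 10. Take the larger (rising MC): y* = 10.
Check: AVC at y = 10 is $17 ≤ P, so revenue covers variable cost.
Profit = P·y − TC = 57·10 − 391 = $179.

Produce at y = 10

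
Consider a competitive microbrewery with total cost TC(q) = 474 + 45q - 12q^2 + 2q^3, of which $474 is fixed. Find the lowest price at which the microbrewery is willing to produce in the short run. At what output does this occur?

$27 per unit, at q = 3

The firm shuts down when price falls below the minimum of average variable cost. AVC = VC/q = 45 - 12q + 2q^2.
dAVC/dq = -12 + 4q = 0 gives q = 3. min AVC = 45 - 12·3 + 2·3^2 = 27.
For P < $27 the firm produces nothing.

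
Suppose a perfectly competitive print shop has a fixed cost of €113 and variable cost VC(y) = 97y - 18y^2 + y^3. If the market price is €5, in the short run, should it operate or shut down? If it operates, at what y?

Strip out fixed cost: VC = 97y - 18y^2 + y^3. Then AVC = 97 - 18y + y^2 and MC = 97 - 36y + 3y^2.
The AVC parabola has its vertex at y = 18/2 = 9, where AVC = 97 - 18·9 + 9^2 = €16.
P = €5 lies below min AVC = €16; no output level covers variable cost.
Shutting down limits the loss to fixed cost, €113.

Shut down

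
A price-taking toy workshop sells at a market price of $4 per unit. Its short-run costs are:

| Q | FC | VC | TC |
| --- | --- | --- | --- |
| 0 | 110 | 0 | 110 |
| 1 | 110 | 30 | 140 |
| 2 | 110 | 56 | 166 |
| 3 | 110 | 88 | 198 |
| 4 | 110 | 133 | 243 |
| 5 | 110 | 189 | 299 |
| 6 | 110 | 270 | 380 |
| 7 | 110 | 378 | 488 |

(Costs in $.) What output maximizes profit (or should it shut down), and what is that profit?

Profit at each row (π = 4Q − TC): Q=0: -110; Q=1: -136; Q=2: -158; Q=3: -186; Q=4: -227; Q=5: -279; Q=6: -356; Q=7: -460.
Profit is highest at Q = 0. Equivalently, the lowest AVC in the table is 56/2 ≈ $28 at Q = 2, and P = $4 falls below it — price never covers variable cost, so the firm shuts down and loses only its fixed cost.

Q = 0 (shut down); profit = -$110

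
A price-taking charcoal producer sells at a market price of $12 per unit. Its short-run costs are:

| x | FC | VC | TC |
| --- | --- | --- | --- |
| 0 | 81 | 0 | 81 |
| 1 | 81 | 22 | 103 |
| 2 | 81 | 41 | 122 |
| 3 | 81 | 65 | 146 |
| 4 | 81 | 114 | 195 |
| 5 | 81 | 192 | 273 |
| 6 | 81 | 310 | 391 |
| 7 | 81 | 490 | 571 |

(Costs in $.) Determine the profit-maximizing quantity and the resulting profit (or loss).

Profit at each row (π = 12x − TC): x=0: -81; x=1: -91; x=2: -98; x=3: -110; x=4: -147; x=5: -213; x=6: -319; x=7: -487.
Profit is highest at x = 0. Equivalently, the lowest AVC in the table is 41/2 ≈ $20.50 at x = 2, and P = $12 falls below it — price never covers variable cost, so the firm shuts down and loses only its fixed cost.

x = 0 (shut down); profit = -$81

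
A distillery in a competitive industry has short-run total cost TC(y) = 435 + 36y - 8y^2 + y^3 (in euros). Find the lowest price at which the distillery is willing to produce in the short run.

€20 per unit

The shutdown price is the minimum of AVC. VC = 36y - 8y^2 + y^3, so AVC = 36 - 8y + y^2.
At the minimum of AVC, MC = AVC. MC = 36 - 16y + 3y^2; setting MC = AVC gives 2y^2 - 8y = 0, so y = 4. min AVC = 20.
For P < €20 the firm produces nothing.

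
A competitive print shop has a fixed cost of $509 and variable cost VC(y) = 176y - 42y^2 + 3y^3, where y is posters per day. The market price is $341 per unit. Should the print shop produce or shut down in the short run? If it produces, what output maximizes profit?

Produce at y = 11

Strip out fixed cost: VC = 176y - 42y^2 + 3y^3. Then AVC = 176 - 42y + 3y^2 and MC = 176 - 84y + 9y^2.
AVC hits its minimum where MC = AVC, at y = 7, giving min AVC = 176 - 42·7 + 3·7^2 = $29.
P = $341 exceeds min AVC = $29, so the firm stays open.
P = MC gives -165 - 84y + 9y^2 = 0, with roots -5/3 and 11. Take the larger (rising MC): y* = 11.
Check: AVC at y = 11 is $77 ≤ P, so revenue covers variable cost.
Profit = P·y − TC = 341·11 − 1356 = $2395.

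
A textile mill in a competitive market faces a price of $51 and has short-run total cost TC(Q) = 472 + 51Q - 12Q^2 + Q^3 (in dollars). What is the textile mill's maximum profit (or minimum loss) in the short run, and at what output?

AVC = 51 - 12Q + Q^2 has its minimum $15 at Q = 6; price $51 clears that bar, so the firm operates.
With MC = 51 - 24Q + 3Q^2, P = MC on the upward-sloping part at Q* = 8.
TR = 51·8 = 408. TC = 472 + 152 = 624. Profit = 408 − 624 = -$216.
By producing, the firm covers all variable cost plus $256 of fixed cost; shutting down would lose the full $472.

Profit = -$216 at Q = 8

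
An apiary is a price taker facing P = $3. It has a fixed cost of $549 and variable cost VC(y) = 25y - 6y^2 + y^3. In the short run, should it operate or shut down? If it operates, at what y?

Variable cost is VC = 25y - 6y^2 + y^3, so AVC = VC/y = 25 - 6y + y^2 and MC = dTC/dy = 25 - 12y + 3y^2.
AVC hits its minimum where MC = AVC, at y = 3, giving min AVC = 25 - 6·3 + 3^2 = $16.
Since P = $3 < min AVC = $16, price fails to cover variable cost at any output.
The firm minimizes its loss by shutting down and losing only its fixed cost of $549.

Shut down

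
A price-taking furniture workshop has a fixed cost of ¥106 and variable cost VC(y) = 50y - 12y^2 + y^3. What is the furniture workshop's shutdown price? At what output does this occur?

¥14 per unit, at y = 6

Short-run supply begins at min AVC. From VC = 50y - 12y^2 + y^3, AVC = 50 - 12y + y^2.
At the minimum of AVC, MC = AVC. MC = 50 - 24y + 3y^2; setting MC = AVC gives 2y^2 - 12y = 0, so y = 6. min AVC = 14.
So the shutdown price is ¥14.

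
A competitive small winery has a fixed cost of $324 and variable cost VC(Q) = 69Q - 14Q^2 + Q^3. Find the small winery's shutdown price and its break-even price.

Shutdown price = min AVC. AVC = 69 - 14Q + Q^2, with vertex at Q = 7 and minimum $20.
ATC = 324/Q + 69 - 14Q + Q^2. Setting dATC/dQ = −324/Q^2 − 14 + 2Q = 0 gives Q = 9 (since 2·9^3 − 14·9^2 = 324).
min ATC = 324/9 + 69 − 14·9 + 9^2 = $60. That is the break-even price.
Between these two prices the firm operates at a loss; above $60 it earns a profit.

Shutdown price = $20; break-even price = $60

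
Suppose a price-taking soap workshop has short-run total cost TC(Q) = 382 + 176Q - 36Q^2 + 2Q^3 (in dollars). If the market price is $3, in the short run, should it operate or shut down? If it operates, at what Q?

Strip out fixed cost: VC = 176Q - 36Q^2 + 2Q^3. Then AVC = 176 - 36Q + 2Q^2 and MC = 176 - 72Q + 6Q^2.
AVC hits its minimum where MC = AVC, at Q = 9, giving min AVC = 176 - 36·9 + 2·9^2 = $14.
P = $3 lies below min AVC = $14; no output level covers variable cost.
Shutting down limits the loss to fixed cost, $382.

Shut down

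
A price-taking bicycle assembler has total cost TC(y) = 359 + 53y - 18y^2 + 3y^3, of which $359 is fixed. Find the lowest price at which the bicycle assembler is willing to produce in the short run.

Short-run supply begins at min AVC. From VC = 53y - 18y^2 + 3y^3, AVC = 53 - 18y + 3y^2.
At the minimum of AVC, MC = AVC. MC = 53 - 36y + 9y^2; setting MC = AVC gives 6y^2 - 18y = 0, so y = 3. min AVC = 26.
So the shutdown price is $26.

$26 per unit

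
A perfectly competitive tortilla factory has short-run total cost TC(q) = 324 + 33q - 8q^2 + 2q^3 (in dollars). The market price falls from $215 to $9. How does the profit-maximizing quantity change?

MC = 33 - 16q + 6q^2; the shutdown threshold is min AVC = $25 (at q = 2).
With P = $215 above the shutdown price, P = MC gives q = 7.
At P = $9 < min AVC = $25, price no longer covers variable cost at any output, so the firm shuts down: q = 0.

Output falls from 7 to 0 (the firm shuts down)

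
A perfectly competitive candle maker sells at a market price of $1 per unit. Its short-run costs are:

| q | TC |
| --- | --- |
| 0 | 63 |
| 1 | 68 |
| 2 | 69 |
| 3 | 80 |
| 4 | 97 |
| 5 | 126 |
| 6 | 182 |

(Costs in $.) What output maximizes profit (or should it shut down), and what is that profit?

q = 0 (shut down); profit = -$63

Compute π = P·q − TC at each output: q=0: -63; q=1: -67; q=2: -67; q=3: -77; q=4: -93; q=5: -121; q=6: -176.
Profit is highest at q = 0. Equivalently, the lowest AVC in the table is 6/2 ≈ $3 at q = 2, and P = $1 falls below it — price never covers variable cost, so the firm shuts down and loses only its fixed cost.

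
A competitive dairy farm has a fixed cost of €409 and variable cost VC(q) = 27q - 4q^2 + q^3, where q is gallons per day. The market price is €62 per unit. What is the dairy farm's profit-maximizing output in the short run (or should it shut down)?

Produce at q = 5

Strip out fixed cost: VC = 27q - 4q^2 + q^3. Then AVC = 27 - 4q + q^2 and MC = 27 - 8q + 3q^2.
AVC is minimized where dAVC/dq = -4 + 2q = 0, at q = 2; min AVC = 27 - 4·2 + 2^2 = €23.
Because €62 ≥ €23, revenue can cover variable cost; the firm operates.
Set P = MC: 62 = 27 - 8q + 3q^2 → -35 - 8q + 3q^2 = 0. The roots are q = -7/3 and q = 5; the profit-maximizing output is on the rising part of MC, so q* = 5.
Check: AVC at q = 5 is €32 ≤ P, so revenue covers variable cost.
Profit = P·q − TC = 62·5 − 569 = -€259, a loss, but smaller than the €409 fixed cost the firm would lose by shutting down.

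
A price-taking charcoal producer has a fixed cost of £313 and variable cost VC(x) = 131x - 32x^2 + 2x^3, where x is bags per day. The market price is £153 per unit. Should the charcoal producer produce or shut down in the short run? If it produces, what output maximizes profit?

From TC, MC = TC'(x) = 131 - 64x + 6x^2 and AVC = VC/x = 131 - 32x + 2x^2.
AVC is minimized where dAVC/dx = -32 + 4x = 0, at x = 8; min AVC = 131 - 32·8 + 2·8^2 = £3.
P = £153 exceeds min AVC = £3, so the firm stays open.
Set P = MC: 153 = 131 - 64x + 6x^2 → -22 - 64x + 6x^2 = 0. The roots are x = -1/3 and x = 11; the profit-maximizing output is on the rising part of MC, so x* = 11.
Check: AVC at x = 11 is £21 ≤ P, so revenue covers variable cost.
Profit = P·x − TC = 153·11 − 544 = £1139.

Produce at x = 11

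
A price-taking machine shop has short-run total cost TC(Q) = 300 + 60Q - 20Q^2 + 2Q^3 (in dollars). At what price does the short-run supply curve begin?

$10 per unit

The shutdown price is the minimum of AVC. VC = 60Q - 20Q^2 + 2Q^3, so AVC = 60 - 20Q + 2Q^2.
At the minimum of AVC, MC = AVC. MC = 60 - 40Q + 6Q^2; setting MC = AVC gives 4Q^2 - 20Q = 0, so Q = 5. min AVC = 10.
The firm shuts down for any P below $10.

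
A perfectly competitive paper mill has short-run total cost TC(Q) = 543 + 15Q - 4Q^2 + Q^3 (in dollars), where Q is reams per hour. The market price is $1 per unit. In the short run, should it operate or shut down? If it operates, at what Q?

Shut down

Variable cost is VC = 15Q - 4Q^2 + Q^3, so AVC = VC/Q = 15 - 4Q + Q^2 and MC = dTC/dQ = 15 - 8Q + 3Q^2.
AVC hits its minimum where MC = AVC, at Q = 2, giving min AVC = 15 - 4·2 + 2^2 = $11.
With P < min AVC ($1 < $11), every unit sold adds to the loss.
Best response: produce nothing and absorb the $543 fixed cost.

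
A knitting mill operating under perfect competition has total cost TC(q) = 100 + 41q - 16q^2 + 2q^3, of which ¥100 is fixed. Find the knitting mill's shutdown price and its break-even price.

Shutdown price = ¥9; break-even price = ¥31

AVC = 41 - 16q + 2q^2; minimized at q = 4, giving min AVC = ¥9. That is the shutdown price.
ATC = 100/q + 41 - 16q + 2q^2. Setting dATC/dq = −100/q^2 − 16 + 4q = 0 gives q = 5 (since 4·5^3 − 16·5^2 = 100).
min ATC = 100/5 + 41 − 16·5 + 2·5^2 = ¥31. That is the break-even price.
Between these two prices the firm operates at a loss; above ¥31 it earns a profit.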